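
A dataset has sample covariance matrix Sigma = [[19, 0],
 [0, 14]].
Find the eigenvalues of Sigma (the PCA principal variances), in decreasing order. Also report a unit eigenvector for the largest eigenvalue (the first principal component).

Step 1 — characteristic polynomial of 2×2 Sigma:
  det(Sigma - λI) = λ² - trace · λ + det = 0.
  trace = 19 + 14 = 33, det = 19·14 - (0)² = 266.
Step 2 — discriminant:
  Δ = trace² - 4·det = 1089 - 1064 = 25.
Step 3 — eigenvalues:
  λ = (trace ± √Δ)/2 = (33 ± 5)/2,
  λ_1 = 19,  λ_2 = 14.

Step 4 — unit eigenvector for λ_1: Sigma is diagonal, so its eigenvectors are the coordinate axes. λ_1 = 19 is the diagonal entry on the first coordinate axis, hence
  v_1 = (1, 0) (||v_1|| = 1).

λ_1 = 19,  λ_2 = 14;  v_1 ≈ (1, 0)


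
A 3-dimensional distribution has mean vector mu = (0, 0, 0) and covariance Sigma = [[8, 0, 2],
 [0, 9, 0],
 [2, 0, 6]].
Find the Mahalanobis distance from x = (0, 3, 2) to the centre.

Step 1 — centre the observation: (x - mu) = (0, 3, 2).

Step 2 — invert Sigma (cofactor / det for 3×3, or solve directly):
  Sigma^{-1} = [[0.1364, 0, -0.0455],
 [0, 0.1111, 0],
 [-0.0455, 0, 0.1818]].

Step 3 — form the quadratic (x - mu)^T · Sigma^{-1} · (x - mu):
  Sigma^{-1} · (x - mu) = (-0.0909, 0.3333, 0.3636).
  (x - mu)^T · [Sigma^{-1} · (x - mu)] = (0)·(-0.0909) + (3)·(0.3333) + (2)·(0.3636) = 1.7273.

Step 4 — take square root: d = √(1.7273) ≈ 1.3143.

d(x, mu) = √(1.7273) ≈ 1.3143


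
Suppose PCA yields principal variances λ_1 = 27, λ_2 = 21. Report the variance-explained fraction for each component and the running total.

Step 1 — total variance = trace(Sigma) = Σ λ_i = 27 + 21 = 48.

Step 2 — fraction explained by component i = λ_i / Σ λ:
  PC1: 27/48 = 0.5625
  PC2: 21/48 = 0.4375

Step 3 — cumulative fraction after k components = (λ_1 + ... + λ_k) / Σ λ:
  k = 1: 27/48 = 0.5625
  k = 2: (27 + 21)/48 = 48/48 = 1

Summary (fraction, with percent):

explained: PC1 0.5625 (56.25%), PC2 0.4375 (43.75%);  cumulative: 0.5625, 1


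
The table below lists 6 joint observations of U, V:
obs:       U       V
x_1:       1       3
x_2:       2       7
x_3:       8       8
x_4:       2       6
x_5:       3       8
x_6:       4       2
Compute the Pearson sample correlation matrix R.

Step 1 — column means:
  mean(U) = (1 + 2 + 8 + 2 + 3 + 4) / 6 = 20/6 = 3.3333
  mean(V) = (3 + 7 + 8 + 6 + 8 + 2) / 6 = 34/6 = 5.6667

Step 2 — sample variances and covariances s[i,j] = (1/(n-1)) · Σ_k (x_{k,i} - mean_i) · (x_{k,j} - mean_j), with n-1 = 5:
  s[U,U] = ((-2.3333)·(-2.3333) + (-1.3333)·(-1.3333) + (4.6667)·(4.6667) + (-1.3333)·(-1.3333) + (-0.3333)·(-0.3333) + (0.6667)·(0.6667)) / 5 = 31.3333/5 = 6.2667
  s[U,V] = ((-2.3333)·(-2.6667) + (-1.3333)·(1.3333) + (4.6667)·(2.3333) + (-1.3333)·(0.3333) + (-0.3333)·(2.3333) + (0.6667)·(-3.6667)) / 5 = 11.6667/5 = 2.3333
  s[V,V] = ((-2.6667)·(-2.6667) + (1.3333)·(1.3333) + (2.3333)·(2.3333) + (0.3333)·(0.3333) + (2.3333)·(2.3333) + (-3.6667)·(-3.6667)) / 5 = 33.3333/5 = 6.6667
  Sample standard deviations s_i = √(s[i,i]):
  s(U) = √(6.2667) = 2.5033
  s(V) = √(6.6667) = 2.582

Step 3 — r_{ij} = s_{ij} / (s_i · s_j):
  r[U,U] = 1 (diagonal).
  r[U,V] = 2.3333 / (2.5033 · 2.582) = 2.3333 / 6.4636 = 0.361
  r[V,V] = 1 (diagonal).

R is symmetric with unit diagonal. Assembling:

R = [[1, 0.361],
 [0.361, 1]]


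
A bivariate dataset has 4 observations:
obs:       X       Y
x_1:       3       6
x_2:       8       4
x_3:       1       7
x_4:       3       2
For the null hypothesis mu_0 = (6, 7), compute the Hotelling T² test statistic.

Step 1 — sample mean vector:
  mean(X) = (3 + 8 + 1 + 3) / 4 = 15/4 = 3.75
  mean(Y) = (6 + 4 + 7 + 2) / 4 = 19/4 = 4.75
  x̄ = (3.75, 4.75),  deviation x̄ - mu_0 = (3.75, 4.75) - (6, 7) = (-2.25, -2.25).

Step 2 — sample covariance matrix, S[i,j] = (1/(n-1)) · Σ_k (x_{k,i} - mean_i) · (x_{k,j} - mean_j), divisor n-1 = 3:
  S[X,X] = ((-0.75)·(-0.75) + (4.25)·(4.25) + (-2.75)·(-2.75) + (-0.75)·(-0.75)) / 3 = 26.75/3 = 8.9167
  S[X,Y] = ((-0.75)·(1.25) + (4.25)·(-0.75) + (-2.75)·(2.25) + (-0.75)·(-2.75)) / 3 = -8.25/3 = -2.75
  S[Y,Y] = ((1.25)·(1.25) + (-0.75)·(-0.75) + (2.25)·(2.25) + (-2.75)·(-2.75)) / 3 = 14.75/3 = 4.9167
  S = [[8.9167, -2.75],
 [-2.75, 4.9167]].

Step 3 — invert S. det(S) = 8.9167·4.9167 - (-2.75)² = 36.2778.
  S^{-1} = (1/det) · [[d, -b], [-b, a]] = [[0.1355, 0.0758],
 [0.0758, 0.2458]].

Step 4 — quadratic form (x̄ - mu_0)^T · S^{-1} · (x̄ - mu_0):
  S^{-1} · (x̄ - mu_0) = (-0.4755, -0.7236),
  (x̄ - mu_0)^T · [...] = (-2.25)·(-0.4755) + (-2.25)·(-0.7236) = 2.6979.

Step 5 — scale by n: T² = 4 · 2.6979 = 10.7917.

T² ≈ 10.7917


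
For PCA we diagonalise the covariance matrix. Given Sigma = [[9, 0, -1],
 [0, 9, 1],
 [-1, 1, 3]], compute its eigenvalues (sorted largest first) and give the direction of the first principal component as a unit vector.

Step 1 — characteristic polynomial p(λ) = det(λI - Sigma) = λ³ - tr·λ² + c_1·λ - det, where tr = trace, c_1 = sum of the principal 2×2 minors, det = det(Sigma):
  tr = 9 + 9 + 3 = 21,
  c_1 = (9·9 - (0)²) + (9·3 - (-1)²) + (9·3 - (1)²) = 81 + 26 + 26 = 133,
  det = 9·(9·3 - (1)²) - (0)·((0)·3 - (1)·(-1)) + (-1)·((0)·(1) - 9·(-1)) = 9·(26) - (0)·(1) + (-1)·(9) = 225.
  So p(λ) = λ³ - 21λ² + 133λ - 225.
Step 2 — look for an integer root (rational root theorem: any rational root is an integer divisor of 225). Testing λ = 9:
  p(9) = 729 - 1701 + 1197 - 225 = 0  ✓
  Dividing out (λ - 9): p(λ) = (λ - 9)(λ² - 12λ + 25).
Step 3 — remaining eigenvalues from the quadratic λ² - 12λ + 25 = 0:
  Δ = 12² - 4·25 = 144 - 100 = 44,  λ = (12 ± √44)/2 = (12 ± 6.6332)/2 ≈ 9.3166 or 2.6834.
  Sorted: λ_1 = 9.3166,  λ_2 = 9,  λ_3 = 2.6834  (check: sum = 21 = tr ✓).

Step 4 — unit eigenvector for λ_1 ≈ 9.3166: v spans the null space of (Sigma - λ_1 I), whose rows are
  r_1 = (-0.3166, 0, -1),  r_2 = (0, -0.3166, 1),  r_3 = (-1, 1, -6.3166).
  v is orthogonal to every row, so take v ∝ r_1 × r_2 = ((0)·(1) - (-1)·(-0.3166), (-1)·(0) - (-0.3166)·(1), (-0.3166)·(-0.3166) - (0)·(0)) ≈ (-0.3166, 0.3166, 0.1003).
  Rescale (multiply by -1 so the first nonzero entry is positive): u = (0.3166, -0.3166, -0.1003).
  ||u|| = √((0.3166)² + (-0.3166)² + (-0.1003)²) = √(0.2106) ≈ 0.4589,  v_1 = u/||u|| ≈ (0.69, -0.69, -0.2185) (||v_1|| = 1).

λ_1 = 9.3166,  λ_2 = 9,  λ_3 = 2.6834;  v_1 ≈ (0.69, -0.69, -0.2185)


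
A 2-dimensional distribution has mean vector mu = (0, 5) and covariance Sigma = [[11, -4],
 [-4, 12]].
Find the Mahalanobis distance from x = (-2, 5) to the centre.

Step 1 — centre the observation: (x - mu) = (-2, 0).

Step 2 — invert Sigma. det(Sigma) = 11·12 - (-4)² = 116.
  Sigma^{-1} = (1/det) · [[d, -b], [-b, a]] = [[0.1034, 0.0345],
 [0.0345, 0.0948]].

Step 3 — form the quadratic (x - mu)^T · Sigma^{-1} · (x - mu):
  Sigma^{-1} · (x - mu) = (-0.2069, -0.069).
  (x - mu)^T · [Sigma^{-1} · (x - mu)] = (-2)·(-0.2069) + (0)·(-0.069) = 0.4138.

Step 4 — take square root: d = √(0.4138) ≈ 0.6433.

d(x, mu) = √(0.4138) ≈ 0.6433


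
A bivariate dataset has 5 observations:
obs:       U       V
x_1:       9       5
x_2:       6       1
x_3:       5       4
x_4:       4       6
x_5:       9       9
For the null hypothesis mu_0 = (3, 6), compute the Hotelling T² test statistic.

Step 1 — sample mean vector:
  mean(U) = (9 + 6 + 5 + 4 + 9) / 5 = 33/5 = 6.6
  mean(V) = (5 + 1 + 4 + 6 + 9) / 5 = 25/5 = 5
  x̄ = (6.6, 5),  deviation x̄ - mu_0 = (6.6, 5) - (3, 6) = (3.6, -1).

Step 2 — sample covariance matrix, S[i,j] = (1/(n-1)) · Σ_k (x_{k,i} - mean_i) · (x_{k,j} - mean_j), divisor n-1 = 4:
  S[U,U] = ((2.4)·(2.4) + (-0.6)·(-0.6) + (-1.6)·(-1.6) + (-2.6)·(-2.6) + (2.4)·(2.4)) / 4 = 21.2/4 = 5.3
  S[U,V] = ((2.4)·(0) + (-0.6)·(-4) + (-1.6)·(-1) + (-2.6)·(1) + (2.4)·(4)) / 4 = 11/4 = 2.75
  S[V,V] = ((0)·(0) + (-4)·(-4) + (-1)·(-1) + (1)·(1) + (4)·(4)) / 4 = 34/4 = 8.5
  S = [[5.3, 2.75],
 [2.75, 8.5]].

Step 3 — invert S. det(S) = 5.3·8.5 - (2.75)² = 37.4875.
  S^{-1} = (1/det) · [[d, -b], [-b, a]] = [[0.2267, -0.0734],
 [-0.0734, 0.1414]].

Step 4 — quadratic form (x̄ - mu_0)^T · S^{-1} · (x̄ - mu_0):
  S^{-1} · (x̄ - mu_0) = (0.8896, -0.4055),
  (x̄ - mu_0)^T · [...] = (3.6)·(0.8896) + (-1)·(-0.4055) = 3.6081.

Step 5 — scale by n: T² = 5 · 3.6081 = 18.0407.

T² ≈ 18.0407


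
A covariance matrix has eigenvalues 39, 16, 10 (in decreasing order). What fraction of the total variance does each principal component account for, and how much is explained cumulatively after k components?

Step 1 — total variance = trace(Sigma) = Σ λ_i = 39 + 16 + 10 = 65.

Step 2 — fraction explained by component i = λ_i / Σ λ:
  PC1: 39/65 = 0.6
  PC2: 16/65 = 0.2462
  PC3: 10/65 = 0.1538

Step 3 — cumulative fraction after k components = (λ_1 + ... + λ_k) / Σ λ:
  k = 1: 39/65 = 0.6
  k = 2: (39 + 16)/65 = 55/65 = 0.8462
  k = 3: (39 + 16 + 10)/65 = 65/65 = 1

Summary (fraction, with percent):

explained: PC1 0.6 (60%), PC2 0.2462 (24.62%), PC3 0.1538 (15.38%);  cumulative: 0.6, 0.8462, 1


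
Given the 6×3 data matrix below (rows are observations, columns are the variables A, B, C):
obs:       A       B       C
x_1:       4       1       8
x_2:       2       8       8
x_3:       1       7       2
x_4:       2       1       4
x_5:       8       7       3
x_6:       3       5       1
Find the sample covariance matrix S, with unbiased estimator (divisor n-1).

Step 1 — column means:
  mean(A) = (4 + 2 + 1 + 2 + 8 + 3) / 6 = 20/6 = 3.3333
  mean(B) = (1 + 8 + 7 + 1 + 7 + 5) / 6 = 29/6 = 4.8333
  mean(C) = (8 + 8 + 2 + 4 + 3 + 1) / 6 = 26/6 = 4.3333

Step 2 — sample covariance S[i,j] = (1/(n-1)) · Σ_k (x_{k,i} - mean_i) · (x_{k,j} - mean_j), with n-1 = 5.
  S[A,A] = ((0.6667)·(0.6667) + (-1.3333)·(-1.3333) + (-2.3333)·(-2.3333) + (-1.3333)·(-1.3333) + (4.6667)·(4.6667) + (-0.3333)·(-0.3333)) / 5 = 31.3333/5 = 6.2667
  S[A,B] = ((0.6667)·(-3.8333) + (-1.3333)·(3.1667) + (-2.3333)·(2.1667) + (-1.3333)·(-3.8333) + (4.6667)·(2.1667) + (-0.3333)·(0.1667)) / 5 = 3.3333/5 = 0.6667
  S[A,C] = ((0.6667)·(3.6667) + (-1.3333)·(3.6667) + (-2.3333)·(-2.3333) + (-1.3333)·(-0.3333) + (4.6667)·(-1.3333) + (-0.3333)·(-3.3333)) / 5 = -1.6667/5 = -0.3333
  S[B,B] = ((-3.8333)·(-3.8333) + (3.1667)·(3.1667) + (2.1667)·(2.1667) + (-3.8333)·(-3.8333) + (2.1667)·(2.1667) + (0.1667)·(0.1667)) / 5 = 48.8333/5 = 9.7667
  S[B,C] = ((-3.8333)·(3.6667) + (3.1667)·(3.6667) + (2.1667)·(-2.3333) + (-3.8333)·(-0.3333) + (2.1667)·(-1.3333) + (0.1667)·(-3.3333)) / 5 = -9.6667/5 = -1.9333
  S[C,C] = ((3.6667)·(3.6667) + (3.6667)·(3.6667) + (-2.3333)·(-2.3333) + (-0.3333)·(-0.3333) + (-1.3333)·(-1.3333) + (-3.3333)·(-3.3333)) / 5 = 45.3333/5 = 9.0667

S is symmetric (S[j,i] = S[i,j]). Assembling:

S = [[6.2667, 0.6667, -0.3333],
 [0.6667, 9.7667, -1.9333],
 [-0.3333, -1.9333, 9.0667]]


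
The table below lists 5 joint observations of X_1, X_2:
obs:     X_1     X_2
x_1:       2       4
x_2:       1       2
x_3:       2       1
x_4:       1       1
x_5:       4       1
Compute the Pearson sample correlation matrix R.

Step 1 — column means:
  mean(X_1) = (2 + 1 + 2 + 1 + 4) / 5 = 10/5 = 2
  mean(X_2) = (4 + 2 + 1 + 1 + 1) / 5 = 9/5 = 1.8

Step 2 — sample variances and covariances s[i,j] = (1/(n-1)) · Σ_k (x_{k,i} - mean_i) · (x_{k,j} - mean_j), with n-1 = 4:
  s[X_1,X_1] = ((0)·(0) + (-1)·(-1) + (0)·(0) + (-1)·(-1) + (2)·(2)) / 4 = 6/4 = 1.5
  s[X_1,X_2] = ((0)·(2.2) + (-1)·(0.2) + (0)·(-0.8) + (-1)·(-0.8) + (2)·(-0.8)) / 4 = -1/4 = -0.25
  s[X_2,X_2] = ((2.2)·(2.2) + (0.2)·(0.2) + (-0.8)·(-0.8) + (-0.8)·(-0.8) + (-0.8)·(-0.8)) / 4 = 6.8/4 = 1.7
  Sample standard deviations s_i = √(s[i,i]):
  s(X_1) = √(1.5) = 1.2247
  s(X_2) = √(1.7) = 1.3038

Step 3 — r_{ij} = s_{ij} / (s_i · s_j):
  r[X_1,X_1] = 1 (diagonal).
  r[X_1,X_2] = -0.25 / (1.2247 · 1.3038) = -0.25 / 1.5969 = -0.1566
  r[X_2,X_2] = 1 (diagonal).

R is symmetric with unit diagonal. Assembling:

R = [[1, -0.1566],
 [-0.1566, 1]]


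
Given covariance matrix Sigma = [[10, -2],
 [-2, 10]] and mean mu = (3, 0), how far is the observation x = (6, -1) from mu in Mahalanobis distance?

Step 1 — centre the observation: (x - mu) = (3, -1).

Step 2 — invert Sigma. det(Sigma) = 10·10 - (-2)² = 96.
  Sigma^{-1} = (1/det) · [[d, -b], [-b, a]] = [[0.1042, 0.0208],
 [0.0208, 0.1042]].

Step 3 — form the quadratic (x - mu)^T · Sigma^{-1} · (x - mu):
  Sigma^{-1} · (x - mu) = (0.2917, -0.0417).
  (x - mu)^T · [Sigma^{-1} · (x - mu)] = (3)·(0.2917) + (-1)·(-0.0417) = 0.9167.

Step 4 — take square root: d = √(0.9167) ≈ 0.9574.

d(x, mu) = √(0.9167) ≈ 0.9574


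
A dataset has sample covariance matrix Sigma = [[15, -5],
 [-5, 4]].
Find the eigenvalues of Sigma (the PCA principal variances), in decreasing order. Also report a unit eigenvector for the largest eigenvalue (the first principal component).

Step 1 — characteristic polynomial of 2×2 Sigma:
  det(Sigma - λI) = λ² - trace · λ + det = 0.
  trace = 15 + 4 = 19, det = 15·4 - (-5)² = 35.
Step 2 — discriminant:
  Δ = trace² - 4·det = 361 - 140 = 221.
Step 3 — eigenvalues:
  λ = (trace ± √Δ)/2 = (19 ± 14.8661)/2,
  λ_1 = 16.933,  λ_2 = 2.067.

Step 4 — unit eigenvector for λ_1: solve (Sigma - λ_1 I)v = 0. First row:
  (15 - 16.933)·v_x + (-5)·v_y = 0, i.e. (-1.933)·v_x + (-5)·v_y = 0,
  so v ∝ (b, λ_1 - a) = (-5, 1.933); multiply by -1 so the first entry is positive: u = (5, -1.933).
  ||u|| = √((5)² + (-1.933)²) = √(28.7366) ≈ 5.3607,
  v_1 = u/||u|| ≈ (0.9327, -0.3606) (||v_1|| = 1).

λ_1 = 16.933,  λ_2 = 2.067;  v_1 ≈ (0.9327, -0.3606)


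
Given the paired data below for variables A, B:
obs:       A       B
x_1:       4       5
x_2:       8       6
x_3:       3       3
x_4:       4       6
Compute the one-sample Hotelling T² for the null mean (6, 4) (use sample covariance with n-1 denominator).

Step 1 — sample mean vector:
  mean(A) = (4 + 8 + 3 + 4) / 4 = 19/4 = 4.75
  mean(B) = (5 + 6 + 3 + 6) / 4 = 20/4 = 5
  x̄ = (4.75, 5),  deviation x̄ - mu_0 = (4.75, 5) - (6, 4) = (-1.25, 1).

Step 2 — sample covariance matrix, S[i,j] = (1/(n-1)) · Σ_k (x_{k,i} - mean_i) · (x_{k,j} - mean_j), divisor n-1 = 3:
  S[A,A] = ((-0.75)·(-0.75) + (3.25)·(3.25) + (-1.75)·(-1.75) + (-0.75)·(-0.75)) / 3 = 14.75/3 = 4.9167
  S[A,B] = ((-0.75)·(0) + (3.25)·(1) + (-1.75)·(-2) + (-0.75)·(1)) / 3 = 6/3 = 2
  S[B,B] = ((0)·(0) + (1)·(1) + (-2)·(-2) + (1)·(1)) / 3 = 6/3 = 2
  S = [[4.9167, 2],
 [2, 2]].

Step 3 — invert S. det(S) = 4.9167·2 - (2)² = 5.8333.
  S^{-1} = (1/det) · [[d, -b], [-b, a]] = [[0.3429, -0.3429],
 [-0.3429, 0.8429]].

Step 4 — quadratic form (x̄ - mu_0)^T · S^{-1} · (x̄ - mu_0):
  S^{-1} · (x̄ - mu_0) = (-0.7714, 1.2714),
  (x̄ - mu_0)^T · [...] = (-1.25)·(-0.7714) + (1)·(1.2714) = 2.2357.

Step 5 — scale by n: T² = 4 · 2.2357 = 8.9429.

T² ≈ 8.9429


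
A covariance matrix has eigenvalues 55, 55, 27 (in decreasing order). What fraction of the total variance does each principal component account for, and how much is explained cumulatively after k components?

Step 1 — total variance = trace(Sigma) = Σ λ_i = 55 + 55 + 27 = 137.

Step 2 — fraction explained by component i = λ_i / Σ λ:
  PC1: 55/137 = 0.4015
  PC2: 55/137 = 0.4015
  PC3: 27/137 = 0.1971

Step 3 — cumulative fraction after k components = (λ_1 + ... + λ_k) / Σ λ:
  k = 1: 55/137 = 0.4015
  k = 2: (55 + 55)/137 = 110/137 = 0.8029
  k = 3: (55 + 55 + 27)/137 = 137/137 = 1

Summary (fraction, with percent):

explained: PC1 0.4015 (40.15%), PC2 0.4015 (40.15%), PC3 0.1971 (19.71%);  cumulative: 0.4015, 0.8029, 1


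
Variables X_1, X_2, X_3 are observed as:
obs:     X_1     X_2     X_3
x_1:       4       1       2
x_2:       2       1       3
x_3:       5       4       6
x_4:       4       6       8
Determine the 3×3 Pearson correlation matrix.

Step 1 — column means:
  mean(X_1) = (4 + 2 + 5 + 4) / 4 = 15/4 = 3.75
  mean(X_2) = (1 + 1 + 4 + 6) / 4 = 12/4 = 3
  mean(X_3) = (2 + 3 + 6 + 8) / 4 = 19/4 = 4.75

Step 2 — sample variances and covariances s[i,j] = (1/(n-1)) · Σ_k (x_{k,i} - mean_i) · (x_{k,j} - mean_j), with n-1 = 3:
  s[X_1,X_1] = ((0.25)·(0.25) + (-1.75)·(-1.75) + (1.25)·(1.25) + (0.25)·(0.25)) / 3 = 4.75/3 = 1.5833
  s[X_1,X_2] = ((0.25)·(-2) + (-1.75)·(-2) + (1.25)·(1) + (0.25)·(3)) / 3 = 5/3 = 1.6667
  s[X_1,X_3] = ((0.25)·(-2.75) + (-1.75)·(-1.75) + (1.25)·(1.25) + (0.25)·(3.25)) / 3 = 4.75/3 = 1.5833
  s[X_2,X_2] = ((-2)·(-2) + (-2)·(-2) + (1)·(1) + (3)·(3)) / 3 = 18/3 = 6
  s[X_2,X_3] = ((-2)·(-2.75) + (-2)·(-1.75) + (1)·(1.25) + (3)·(3.25)) / 3 = 20/3 = 6.6667
  s[X_3,X_3] = ((-2.75)·(-2.75) + (-1.75)·(-1.75) + (1.25)·(1.25) + (3.25)·(3.25)) / 3 = 22.75/3 = 7.5833
  Sample standard deviations s_i = √(s[i,i]):
  s(X_1) = √(1.5833) = 1.2583
  s(X_2) = √(6) = 2.4495
  s(X_3) = √(7.5833) = 2.7538

Step 3 — r_{ij} = s_{ij} / (s_i · s_j):
  r[X_1,X_1] = 1 (diagonal).
  r[X_1,X_2] = 1.6667 / (1.2583 · 2.4495) = 1.6667 / 3.0822 = 0.5407
  r[X_1,X_3] = 1.5833 / (1.2583 · 2.7538) = 1.5833 / 3.4651 = 0.4569
  r[X_2,X_2] = 1 (diagonal).
  r[X_2,X_3] = 6.6667 / (2.4495 · 2.7538) = 6.6667 / 6.7454 = 0.9883
  r[X_3,X_3] = 1 (diagonal).

R is symmetric with unit diagonal. Assembling:

R = [[1, 0.5407, 0.4569],
 [0.5407, 1, 0.9883],
 [0.4569, 0.9883, 1]]


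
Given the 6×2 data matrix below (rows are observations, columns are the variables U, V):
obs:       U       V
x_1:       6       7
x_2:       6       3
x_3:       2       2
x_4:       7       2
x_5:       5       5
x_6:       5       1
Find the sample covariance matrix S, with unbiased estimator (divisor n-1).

Step 1 — column means:
  mean(U) = (6 + 6 + 2 + 7 + 5 + 5) / 6 = 31/6 = 5.1667
  mean(V) = (7 + 3 + 2 + 2 + 5 + 1) / 6 = 20/6 = 3.3333

Step 2 — sample covariance S[i,j] = (1/(n-1)) · Σ_k (x_{k,i} - mean_i) · (x_{k,j} - mean_j), with n-1 = 5.
  S[U,U] = ((0.8333)·(0.8333) + (0.8333)·(0.8333) + (-3.1667)·(-3.1667) + (1.8333)·(1.8333) + (-0.1667)·(-0.1667) + (-0.1667)·(-0.1667)) / 5 = 14.8333/5 = 2.9667
  S[U,V] = ((0.8333)·(3.6667) + (0.8333)·(-0.3333) + (-3.1667)·(-1.3333) + (1.8333)·(-1.3333) + (-0.1667)·(1.6667) + (-0.1667)·(-2.3333)) / 5 = 4.6667/5 = 0.9333
  S[V,V] = ((3.6667)·(3.6667) + (-0.3333)·(-0.3333) + (-1.3333)·(-1.3333) + (-1.3333)·(-1.3333) + (1.6667)·(1.6667) + (-2.3333)·(-2.3333)) / 5 = 25.3333/5 = 5.0667

S is symmetric (S[j,i] = S[i,j]). Assembling:

S = [[2.9667, 0.9333],
 [0.9333, 5.0667]]


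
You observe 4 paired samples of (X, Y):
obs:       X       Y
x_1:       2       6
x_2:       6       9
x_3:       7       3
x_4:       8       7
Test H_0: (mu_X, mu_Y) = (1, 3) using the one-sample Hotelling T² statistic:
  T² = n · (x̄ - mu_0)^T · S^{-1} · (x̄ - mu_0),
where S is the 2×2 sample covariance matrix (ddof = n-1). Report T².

Step 1 — sample mean vector:
  mean(X) = (2 + 6 + 7 + 8) / 4 = 23/4 = 5.75
  mean(Y) = (6 + 9 + 3 + 7) / 4 = 25/4 = 6.25
  x̄ = (5.75, 6.25),  deviation x̄ - mu_0 = (5.75, 6.25) - (1, 3) = (4.75, 3.25).

Step 2 — sample covariance matrix, S[i,j] = (1/(n-1)) · Σ_k (x_{k,i} - mean_i) · (x_{k,j} - mean_j), divisor n-1 = 3:
  S[X,X] = ((-3.75)·(-3.75) + (0.25)·(0.25) + (1.25)·(1.25) + (2.25)·(2.25)) / 3 = 20.75/3 = 6.9167
  S[X,Y] = ((-3.75)·(-0.25) + (0.25)·(2.75) + (1.25)·(-3.25) + (2.25)·(0.75)) / 3 = -0.75/3 = -0.25
  S[Y,Y] = ((-0.25)·(-0.25) + (2.75)·(2.75) + (-3.25)·(-3.25) + (0.75)·(0.75)) / 3 = 18.75/3 = 6.25
  S = [[6.9167, -0.25],
 [-0.25, 6.25]].

Step 3 — invert S. det(S) = 6.9167·6.25 - (-0.25)² = 43.1667.
  S^{-1} = (1/det) · [[d, -b], [-b, a]] = [[0.1448, 0.0058],
 [0.0058, 0.1602]].

Step 4 — quadratic form (x̄ - mu_0)^T · S^{-1} · (x̄ - mu_0):
  S^{-1} · (x̄ - mu_0) = (0.7066, 0.5483),
  (x̄ - mu_0)^T · [...] = (4.75)·(0.7066) + (3.25)·(0.5483) = 5.138.

Step 5 — scale by n: T² = 4 · 5.138 = 20.5521.

T² ≈ 20.5521


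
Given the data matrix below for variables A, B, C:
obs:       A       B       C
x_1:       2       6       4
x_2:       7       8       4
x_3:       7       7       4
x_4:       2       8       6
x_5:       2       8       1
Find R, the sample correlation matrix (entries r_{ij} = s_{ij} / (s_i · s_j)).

Step 1 — column means:
  mean(A) = (2 + 7 + 7 + 2 + 2) / 5 = 20/5 = 4
  mean(B) = (6 + 8 + 7 + 8 + 8) / 5 = 37/5 = 7.4
  mean(C) = (4 + 4 + 4 + 6 + 1) / 5 = 19/5 = 3.8

Step 2 — sample variances and covariances s[i,j] = (1/(n-1)) · Σ_k (x_{k,i} - mean_i) · (x_{k,j} - mean_j), with n-1 = 4:
  s[A,A] = ((-2)·(-2) + (3)·(3) + (3)·(3) + (-2)·(-2) + (-2)·(-2)) / 4 = 30/4 = 7.5
  s[A,B] = ((-2)·(-1.4) + (3)·(0.6) + (3)·(-0.4) + (-2)·(0.6) + (-2)·(0.6)) / 4 = 1/4 = 0.25
  s[A,C] = ((-2)·(0.2) + (3)·(0.2) + (3)·(0.2) + (-2)·(2.2) + (-2)·(-2.8)) / 4 = 2/4 = 0.5
  s[B,B] = ((-1.4)·(-1.4) + (0.6)·(0.6) + (-0.4)·(-0.4) + (0.6)·(0.6) + (0.6)·(0.6)) / 4 = 3.2/4 = 0.8
  s[B,C] = ((-1.4)·(0.2) + (0.6)·(0.2) + (-0.4)·(0.2) + (0.6)·(2.2) + (0.6)·(-2.8)) / 4 = -0.6/4 = -0.15
  s[C,C] = ((0.2)·(0.2) + (0.2)·(0.2) + (0.2)·(0.2) + (2.2)·(2.2) + (-2.8)·(-2.8)) / 4 = 12.8/4 = 3.2
  Sample standard deviations s_i = √(s[i,i]):
  s(A) = √(7.5) = 2.7386
  s(B) = √(0.8) = 0.8944
  s(C) = √(3.2) = 1.7889

Step 3 — r_{ij} = s_{ij} / (s_i · s_j):
  r[A,A] = 1 (diagonal).
  r[A,B] = 0.25 / (2.7386 · 0.8944) = 0.25 / 2.4495 = 0.1021
  r[A,C] = 0.5 / (2.7386 · 1.7889) = 0.5 / 4.899 = 0.1021
  r[B,B] = 1 (diagonal).
  r[B,C] = -0.15 / (0.8944 · 1.7889) = -0.15 / 1.6 = -0.0938
  r[C,C] = 1 (diagonal).

R is symmetric with unit diagonal. Assembling:

R = [[1, 0.1021, 0.1021],
 [0.1021, 1, -0.0938],
 [0.1021, -0.0938, 1]]


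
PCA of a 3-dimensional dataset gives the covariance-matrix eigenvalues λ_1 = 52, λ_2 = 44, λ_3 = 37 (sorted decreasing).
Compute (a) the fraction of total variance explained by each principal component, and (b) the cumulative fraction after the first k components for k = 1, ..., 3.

Step 1 — total variance = trace(Sigma) = Σ λ_i = 52 + 44 + 37 = 133.

Step 2 — fraction explained by component i = λ_i / Σ λ:
  PC1: 52/133 = 0.391
  PC2: 44/133 = 0.3308
  PC3: 37/133 = 0.2782

Step 3 — cumulative fraction after k components = (λ_1 + ... + λ_k) / Σ λ:
  k = 1: 52/133 = 0.391
  k = 2: (52 + 44)/133 = 96/133 = 0.7218
  k = 3: (52 + 44 + 37)/133 = 133/133 = 1

Summary (fraction, with percent):

explained: PC1 0.391 (39.1%), PC2 0.3308 (33.08%), PC3 0.2782 (27.82%);  cumulative: 0.391, 0.7218, 1


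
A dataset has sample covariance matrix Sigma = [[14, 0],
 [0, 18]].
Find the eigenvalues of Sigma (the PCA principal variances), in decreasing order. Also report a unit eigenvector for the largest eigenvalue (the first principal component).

Step 1 — characteristic polynomial of 2×2 Sigma:
  det(Sigma - λI) = λ² - trace · λ + det = 0.
  trace = 14 + 18 = 32, det = 14·18 - (0)² = 252.
Step 2 — discriminant:
  Δ = trace² - 4·det = 1024 - 1008 = 16.
Step 3 — eigenvalues:
  λ = (trace ± √Δ)/2 = (32 ± 4)/2,
  λ_1 = 18,  λ_2 = 14.

Step 4 — unit eigenvector for λ_1: Sigma is diagonal, so its eigenvectors are the coordinate axes. λ_1 = 18 is the diagonal entry on the second coordinate axis, hence
  v_1 = (0, 1) (||v_1|| = 1).

λ_1 = 18,  λ_2 = 14;  v_1 ≈ (0, 1)


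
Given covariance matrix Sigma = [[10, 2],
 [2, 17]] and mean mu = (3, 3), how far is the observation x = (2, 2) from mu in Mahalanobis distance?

Step 1 — centre the observation: (x - mu) = (-1, -1).

Step 2 — invert Sigma. det(Sigma) = 10·17 - (2)² = 166.
  Sigma^{-1} = (1/det) · [[d, -b], [-b, a]] = [[0.1024, -0.012],
 [-0.012, 0.0602]].

Step 3 — form the quadratic (x - mu)^T · Sigma^{-1} · (x - mu):
  Sigma^{-1} · (x - mu) = (-0.0904, -0.0482).
  (x - mu)^T · [Sigma^{-1} · (x - mu)] = (-1)·(-0.0904) + (-1)·(-0.0482) = 0.1386.

Step 4 — take square root: d = √(0.1386) ≈ 0.3722.

d(x, mu) = √(0.1386) ≈ 0.3722


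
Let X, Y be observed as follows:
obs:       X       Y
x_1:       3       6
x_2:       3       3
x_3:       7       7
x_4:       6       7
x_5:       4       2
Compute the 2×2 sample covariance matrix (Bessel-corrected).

Step 1 — column means:
  mean(X) = (3 + 3 + 7 + 6 + 4) / 5 = 23/5 = 4.6
  mean(Y) = (6 + 3 + 7 + 7 + 2) / 5 = 25/5 = 5

Step 2 — sample covariance S[i,j] = (1/(n-1)) · Σ_k (x_{k,i} - mean_i) · (x_{k,j} - mean_j), with n-1 = 4.
  S[X,X] = ((-1.6)·(-1.6) + (-1.6)·(-1.6) + (2.4)·(2.4) + (1.4)·(1.4) + (-0.6)·(-0.6)) / 4 = 13.2/4 = 3.3
  S[X,Y] = ((-1.6)·(1) + (-1.6)·(-2) + (2.4)·(2) + (1.4)·(2) + (-0.6)·(-3)) / 4 = 11/4 = 2.75
  S[Y,Y] = ((1)·(1) + (-2)·(-2) + (2)·(2) + (2)·(2) + (-3)·(-3)) / 4 = 22/4 = 5.5

S is symmetric (S[j,i] = S[i,j]). Assembling:

S = [[3.3, 2.75],
 [2.75, 5.5]]


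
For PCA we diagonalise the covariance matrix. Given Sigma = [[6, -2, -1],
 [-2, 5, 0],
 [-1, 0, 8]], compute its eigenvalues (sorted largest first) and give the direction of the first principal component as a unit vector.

Step 1 — characteristic polynomial p(λ) = det(λI - Sigma) = λ³ - tr·λ² + c_1·λ - det, where tr = trace, c_1 = sum of the principal 2×2 minors, det = det(Sigma):
  tr = 6 + 5 + 8 = 19,
  c_1 = (6·5 - (-2)²) + (6·8 - (-1)²) + (5·8 - (0)²) = 26 + 47 + 40 = 113,
  det = 6·(5·8 - (0)²) - (-2)·((-2)·8 - (0)·(-1)) + (-1)·((-2)·(0) - 5·(-1)) = 6·(40) - (-2)·(-16) + (-1)·(5) = 203.
  So p(λ) = λ³ - 19λ² + 113λ - 203.
Step 2 — look for an integer root (rational root theorem: any rational root is an integer divisor of 203). Testing λ = 7:
  p(7) = 343 - 931 + 791 - 203 = 0  ✓
  Dividing out (λ - 7): p(λ) = (λ - 7)(λ² - 12λ + 29).
Step 3 — remaining eigenvalues from the quadratic λ² - 12λ + 29 = 0:
  Δ = 12² - 4·29 = 144 - 116 = 28,  λ = (12 ± √28)/2 = (12 ± 5.2915)/2 ≈ 8.6458 or 3.3542.
  Sorted: λ_1 = 8.6458,  λ_2 = 7,  λ_3 = 3.3542  (check: sum = 19 = tr ✓).

Step 4 — unit eigenvector for λ_1 ≈ 8.6458: v spans the null space of (Sigma - λ_1 I), whose rows are
  r_1 = (-2.6458, -2, -1),  r_2 = (-2, -3.6458, 0),  r_3 = (-1, 0, -0.6458).
  v is orthogonal to every row, so take v ∝ r_1 × r_2 = ((-2)·(0) - (-1)·(-3.6458), (-1)·(-2) - (-2.6458)·(0), (-2.6458)·(-3.6458) - (-2)·(-2)) ≈ (-3.6458, 2, 5.6458).
  Rescale (multiply by -1 so the first nonzero entry is positive): u = (3.6458, -2, -5.6458).
  ||u|| = √((3.6458)² + (-2)² + (-5.6458)²) = √(49.166) ≈ 7.0118,  v_1 = u/||u|| ≈ (0.5199, -0.2852, -0.8052) (||v_1|| = 1).

λ_1 = 8.6458,  λ_2 = 7,  λ_3 = 3.3542;  v_1 ≈ (0.5199, -0.2852, -0.8052)


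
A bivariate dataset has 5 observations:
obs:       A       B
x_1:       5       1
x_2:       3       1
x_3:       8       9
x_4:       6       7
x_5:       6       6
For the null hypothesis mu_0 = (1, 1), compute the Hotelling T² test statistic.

Step 1 — sample mean vector:
  mean(A) = (5 + 3 + 8 + 6 + 6) / 5 = 28/5 = 5.6
  mean(B) = (1 + 1 + 9 + 7 + 6) / 5 = 24/5 = 4.8
  x̄ = (5.6, 4.8),  deviation x̄ - mu_0 = (5.6, 4.8) - (1, 1) = (4.6, 3.8).

Step 2 — sample covariance matrix, S[i,j] = (1/(n-1)) · Σ_k (x_{k,i} - mean_i) · (x_{k,j} - mean_j), divisor n-1 = 4:
  S[A,A] = ((-0.6)·(-0.6) + (-2.6)·(-2.6) + (2.4)·(2.4) + (0.4)·(0.4) + (0.4)·(0.4)) / 4 = 13.2/4 = 3.3
  S[A,B] = ((-0.6)·(-3.8) + (-2.6)·(-3.8) + (2.4)·(4.2) + (0.4)·(2.2) + (0.4)·(1.2)) / 4 = 23.6/4 = 5.9
  S[B,B] = ((-3.8)·(-3.8) + (-3.8)·(-3.8) + (4.2)·(4.2) + (2.2)·(2.2) + (1.2)·(1.2)) / 4 = 52.8/4 = 13.2
  S = [[3.3, 5.9],
 [5.9, 13.2]].

Step 3 — invert S. det(S) = 3.3·13.2 - (5.9)² = 8.75.
  S^{-1} = (1/det) · [[d, -b], [-b, a]] = [[1.5086, -0.6743],
 [-0.6743, 0.3771]].

Step 4 — quadratic form (x̄ - mu_0)^T · S^{-1} · (x̄ - mu_0):
  S^{-1} · (x̄ - mu_0) = (4.3771, -1.6686),
  (x̄ - mu_0)^T · [...] = (4.6)·(4.3771) + (3.8)·(-1.6686) = 13.7943.

Step 5 — scale by n: T² = 5 · 13.7943 = 68.9714.

T² ≈ 68.9714


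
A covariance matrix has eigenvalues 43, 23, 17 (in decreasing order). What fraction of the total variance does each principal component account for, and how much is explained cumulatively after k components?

Step 1 — total variance = trace(Sigma) = Σ λ_i = 43 + 23 + 17 = 83.

Step 2 — fraction explained by component i = λ_i / Σ λ:
  PC1: 43/83 = 0.5181
  PC2: 23/83 = 0.2771
  PC3: 17/83 = 0.2048

Step 3 — cumulative fraction after k components = (λ_1 + ... + λ_k) / Σ λ:
  k = 1: 43/83 = 0.5181
  k = 2: (43 + 23)/83 = 66/83 = 0.7952
  k = 3: (43 + 23 + 17)/83 = 83/83 = 1

Summary (fraction, with percent):

explained: PC1 0.5181 (51.81%), PC2 0.2771 (27.71%), PC3 0.2048 (20.48%);  cumulative: 0.5181, 0.7952, 1


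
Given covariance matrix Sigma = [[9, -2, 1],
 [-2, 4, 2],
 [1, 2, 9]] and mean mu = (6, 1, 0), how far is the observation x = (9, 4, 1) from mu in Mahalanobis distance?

Step 1 — centre the observation: (x - mu) = (3, 3, 1).

Step 2 — invert Sigma (cofactor / det for 3×3, or solve directly):
  Sigma^{-1} = [[0.1333, 0.0833, -0.0333],
 [0.0833, 0.3333, -0.0833],
 [-0.0333, -0.0833, 0.1333]].

Step 3 — form the quadratic (x - mu)^T · Sigma^{-1} · (x - mu):
  Sigma^{-1} · (x - mu) = (0.6167, 1.1667, -0.2167).
  (x - mu)^T · [Sigma^{-1} · (x - mu)] = (3)·(0.6167) + (3)·(1.1667) + (1)·(-0.2167) = 5.1333.

Step 4 — take square root: d = √(5.1333) ≈ 2.2657.

d(x, mu) = √(5.1333) ≈ 2.2657


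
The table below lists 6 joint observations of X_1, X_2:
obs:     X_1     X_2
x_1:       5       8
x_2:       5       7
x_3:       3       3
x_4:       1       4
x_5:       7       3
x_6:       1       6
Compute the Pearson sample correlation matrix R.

Step 1 — column means:
  mean(X_1) = (5 + 5 + 3 + 1 + 7 + 1) / 6 = 22/6 = 3.6667
  mean(X_2) = (8 + 7 + 3 + 4 + 3 + 6) / 6 = 31/6 = 5.1667

Step 2 — sample variances and covariances s[i,j] = (1/(n-1)) · Σ_k (x_{k,i} - mean_i) · (x_{k,j} - mean_j), with n-1 = 5:
  s[X_1,X_1] = ((1.3333)·(1.3333) + (1.3333)·(1.3333) + (-0.6667)·(-0.6667) + (-2.6667)·(-2.6667) + (3.3333)·(3.3333) + (-2.6667)·(-2.6667)) / 5 = 29.3333/5 = 5.8667
  s[X_1,X_2] = ((1.3333)·(2.8333) + (1.3333)·(1.8333) + (-0.6667)·(-2.1667) + (-2.6667)·(-1.1667) + (3.3333)·(-2.1667) + (-2.6667)·(0.8333)) / 5 = 1.3333/5 = 0.2667
  s[X_2,X_2] = ((2.8333)·(2.8333) + (1.8333)·(1.8333) + (-2.1667)·(-2.1667) + (-1.1667)·(-1.1667) + (-2.1667)·(-2.1667) + (0.8333)·(0.8333)) / 5 = 22.8333/5 = 4.5667
  Sample standard deviations s_i = √(s[i,i]):
  s(X_1) = √(5.8667) = 2.4221
  s(X_2) = √(4.5667) = 2.137

Step 3 — r_{ij} = s_{ij} / (s_i · s_j):
  r[X_1,X_1] = 1 (diagonal).
  r[X_1,X_2] = 0.2667 / (2.4221 · 2.137) = 0.2667 / 5.176 = 0.0515
  r[X_2,X_2] = 1 (diagonal).

R is symmetric with unit diagonal. Assembling:

R = [[1, 0.0515],
 [0.0515, 1]]


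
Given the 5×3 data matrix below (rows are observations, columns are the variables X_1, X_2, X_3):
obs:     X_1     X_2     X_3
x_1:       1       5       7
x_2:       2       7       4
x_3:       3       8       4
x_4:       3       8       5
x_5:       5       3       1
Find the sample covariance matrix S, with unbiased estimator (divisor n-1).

Step 1 — column means:
  mean(X_1) = (1 + 2 + 3 + 3 + 5) / 5 = 14/5 = 2.8
  mean(X_2) = (5 + 7 + 8 + 8 + 3) / 5 = 31/5 = 6.2
  mean(X_3) = (7 + 4 + 4 + 5 + 1) / 5 = 21/5 = 4.2

Step 2 — sample covariance S[i,j] = (1/(n-1)) · Σ_k (x_{k,i} - mean_i) · (x_{k,j} - mean_j), with n-1 = 4.
  S[X_1,X_1] = ((-1.8)·(-1.8) + (-0.8)·(-0.8) + (0.2)·(0.2) + (0.2)·(0.2) + (2.2)·(2.2)) / 4 = 8.8/4 = 2.2
  S[X_1,X_2] = ((-1.8)·(-1.2) + (-0.8)·(0.8) + (0.2)·(1.8) + (0.2)·(1.8) + (2.2)·(-3.2)) / 4 = -4.8/4 = -1.2
  S[X_1,X_3] = ((-1.8)·(2.8) + (-0.8)·(-0.2) + (0.2)·(-0.2) + (0.2)·(0.8) + (2.2)·(-3.2)) / 4 = -11.8/4 = -2.95
  S[X_2,X_2] = ((-1.2)·(-1.2) + (0.8)·(0.8) + (1.8)·(1.8) + (1.8)·(1.8) + (-3.2)·(-3.2)) / 4 = 18.8/4 = 4.7
  S[X_2,X_3] = ((-1.2)·(2.8) + (0.8)·(-0.2) + (1.8)·(-0.2) + (1.8)·(0.8) + (-3.2)·(-3.2)) / 4 = 7.8/4 = 1.95
  S[X_3,X_3] = ((2.8)·(2.8) + (-0.2)·(-0.2) + (-0.2)·(-0.2) + (0.8)·(0.8) + (-3.2)·(-3.2)) / 4 = 18.8/4 = 4.7

S is symmetric (S[j,i] = S[i,j]). Assembling:

S = [[2.2, -1.2, -2.95],
 [-1.2, 4.7, 1.95],
 [-2.95, 1.95, 4.7]]


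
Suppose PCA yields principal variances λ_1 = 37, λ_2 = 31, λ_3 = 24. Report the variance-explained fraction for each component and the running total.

Step 1 — total variance = trace(Sigma) = Σ λ_i = 37 + 31 + 24 = 92.

Step 2 — fraction explained by component i = λ_i / Σ λ:
  PC1: 37/92 = 0.4022
  PC2: 31/92 = 0.337
  PC3: 24/92 = 0.2609

Step 3 — cumulative fraction after k components = (λ_1 + ... + λ_k) / Σ λ:
  k = 1: 37/92 = 0.4022
  k = 2: (37 + 31)/92 = 68/92 = 0.7391
  k = 3: (37 + 31 + 24)/92 = 92/92 = 1

Summary (fraction, with percent):

explained: PC1 0.4022 (40.22%), PC2 0.337 (33.7%), PC3 0.2609 (26.09%);  cumulative: 0.4022, 0.7391, 1


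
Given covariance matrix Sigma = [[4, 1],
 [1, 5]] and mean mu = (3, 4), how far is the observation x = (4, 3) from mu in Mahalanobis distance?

Step 1 — centre the observation: (x - mu) = (1, -1).

Step 2 — invert Sigma. det(Sigma) = 4·5 - (1)² = 19.
  Sigma^{-1} = (1/det) · [[d, -b], [-b, a]] = [[0.2632, -0.0526],
 [-0.0526, 0.2105]].

Step 3 — form the quadratic (x - mu)^T · Sigma^{-1} · (x - mu):
  Sigma^{-1} · (x - mu) = (0.3158, -0.2632).
  (x - mu)^T · [Sigma^{-1} · (x - mu)] = (1)·(0.3158) + (-1)·(-0.2632) = 0.5789.

Step 4 — take square root: d = √(0.5789) ≈ 0.7609.

d(x, mu) = √(0.5789) ≈ 0.7609


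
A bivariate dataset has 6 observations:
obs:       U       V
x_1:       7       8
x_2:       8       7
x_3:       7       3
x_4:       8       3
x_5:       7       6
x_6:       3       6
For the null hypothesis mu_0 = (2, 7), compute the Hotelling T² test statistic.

Step 1 — sample mean vector:
  mean(U) = (7 + 8 + 7 + 8 + 7 + 3) / 6 = 40/6 = 6.6667
  mean(V) = (8 + 7 + 3 + 3 + 6 + 6) / 6 = 33/6 = 5.5
  x̄ = (6.6667, 5.5),  deviation x̄ - mu_0 = (6.6667, 5.5) - (2, 7) = (4.6667, -1.5).

Step 2 — sample covariance matrix, S[i,j] = (1/(n-1)) · Σ_k (x_{k,i} - mean_i) · (x_{k,j} - mean_j), divisor n-1 = 5:
  S[U,U] = ((0.3333)·(0.3333) + (1.3333)·(1.3333) + (0.3333)·(0.3333) + (1.3333)·(1.3333) + (0.3333)·(0.3333) + (-3.6667)·(-3.6667)) / 5 = 17.3333/5 = 3.4667
  S[U,V] = ((0.3333)·(2.5) + (1.3333)·(1.5) + (0.3333)·(-2.5) + (1.3333)·(-2.5) + (0.3333)·(0.5) + (-3.6667)·(0.5)) / 5 = -3/5 = -0.6
  S[V,V] = ((2.5)·(2.5) + (1.5)·(1.5) + (-2.5)·(-2.5) + (-2.5)·(-2.5) + (0.5)·(0.5) + (0.5)·(0.5)) / 5 = 21.5/5 = 4.3
  S = [[3.4667, -0.6],
 [-0.6, 4.3]].

Step 3 — invert S. det(S) = 3.4667·4.3 - (-0.6)² = 14.5467.
  S^{-1} = (1/det) · [[d, -b], [-b, a]] = [[0.2956, 0.0412],
 [0.0412, 0.2383]].

Step 4 — quadratic form (x̄ - mu_0)^T · S^{-1} · (x̄ - mu_0):
  S^{-1} · (x̄ - mu_0) = (1.3176, -0.165),
  (x̄ - mu_0)^T · [...] = (4.6667)·(1.3176) + (-1.5)·(-0.165) = 6.3963.

Step 5 — scale by n: T² = 6 · 6.3963 = 38.3776.

T² ≈ 38.3776


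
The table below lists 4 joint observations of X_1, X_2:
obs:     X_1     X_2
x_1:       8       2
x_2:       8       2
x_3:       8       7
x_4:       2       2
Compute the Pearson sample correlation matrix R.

Step 1 — column means:
  mean(X_1) = (8 + 8 + 8 + 2) / 4 = 26/4 = 6.5
  mean(X_2) = (2 + 2 + 7 + 2) / 4 = 13/4 = 3.25

Step 2 — sample variances and covariances s[i,j] = (1/(n-1)) · Σ_k (x_{k,i} - mean_i) · (x_{k,j} - mean_j), with n-1 = 3:
  s[X_1,X_1] = ((1.5)·(1.5) + (1.5)·(1.5) + (1.5)·(1.5) + (-4.5)·(-4.5)) / 3 = 27/3 = 9
  s[X_1,X_2] = ((1.5)·(-1.25) + (1.5)·(-1.25) + (1.5)·(3.75) + (-4.5)·(-1.25)) / 3 = 7.5/3 = 2.5
  s[X_2,X_2] = ((-1.25)·(-1.25) + (-1.25)·(-1.25) + (3.75)·(3.75) + (-1.25)·(-1.25)) / 3 = 18.75/3 = 6.25
  Sample standard deviations s_i = √(s[i,i]):
  s(X_1) = √(9) = 3
  s(X_2) = √(6.25) = 2.5

Step 3 — r_{ij} = s_{ij} / (s_i · s_j):
  r[X_1,X_1] = 1 (diagonal).
  r[X_1,X_2] = 2.5 / (3 · 2.5) = 2.5 / 7.5 = 0.3333
  r[X_2,X_2] = 1 (diagonal).

R is symmetric with unit diagonal. Assembling:

R = [[1, 0.3333],
 [0.3333, 1]]


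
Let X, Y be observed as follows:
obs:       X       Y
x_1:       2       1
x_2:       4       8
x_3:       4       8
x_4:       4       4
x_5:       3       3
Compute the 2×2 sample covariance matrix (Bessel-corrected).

Step 1 — column means:
  mean(X) = (2 + 4 + 4 + 4 + 3) / 5 = 17/5 = 3.4
  mean(Y) = (1 + 8 + 8 + 4 + 3) / 5 = 24/5 = 4.8

Step 2 — sample covariance S[i,j] = (1/(n-1)) · Σ_k (x_{k,i} - mean_i) · (x_{k,j} - mean_j), with n-1 = 4.
  S[X,X] = ((-1.4)·(-1.4) + (0.6)·(0.6) + (0.6)·(0.6) + (0.6)·(0.6) + (-0.4)·(-0.4)) / 4 = 3.2/4 = 0.8
  S[X,Y] = ((-1.4)·(-3.8) + (0.6)·(3.2) + (0.6)·(3.2) + (0.6)·(-0.8) + (-0.4)·(-1.8)) / 4 = 9.4/4 = 2.35
  S[Y,Y] = ((-3.8)·(-3.8) + (3.2)·(3.2) + (3.2)·(3.2) + (-0.8)·(-0.8) + (-1.8)·(-1.8)) / 4 = 38.8/4 = 9.7

S is symmetric (S[j,i] = S[i,j]). Assembling:

S = [[0.8, 2.35],
 [2.35, 9.7]]


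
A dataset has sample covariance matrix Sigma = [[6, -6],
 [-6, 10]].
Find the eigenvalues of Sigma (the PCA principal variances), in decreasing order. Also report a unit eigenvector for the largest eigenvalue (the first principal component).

Step 1 — characteristic polynomial of 2×2 Sigma:
  det(Sigma - λI) = λ² - trace · λ + det = 0.
  trace = 6 + 10 = 16, det = 6·10 - (-6)² = 24.
Step 2 — discriminant:
  Δ = trace² - 4·det = 256 - 96 = 160.
Step 3 — eigenvalues:
  λ = (trace ± √Δ)/2 = (16 ± 12.6491)/2,
  λ_1 = 14.3246,  λ_2 = 1.6754.

Step 4 — unit eigenvector for λ_1: solve (Sigma - λ_1 I)v = 0. First row:
  (6 - 14.3246)·v_x + (-6)·v_y = 0, i.e. (-8.3246)·v_x + (-6)·v_y = 0,
  so v ∝ (b, λ_1 - a) = (-6, 8.3246); multiply by -1 so the first entry is positive: u = (6, -8.3246).
  ||u|| = √((6)² + (-8.3246)²) = √(105.2982) ≈ 10.2615,
  v_1 = u/||u|| ≈ (0.5847, -0.8112) (||v_1|| = 1).

λ_1 = 14.3246,  λ_2 = 1.6754;  v_1 ≈ (0.5847, -0.8112)


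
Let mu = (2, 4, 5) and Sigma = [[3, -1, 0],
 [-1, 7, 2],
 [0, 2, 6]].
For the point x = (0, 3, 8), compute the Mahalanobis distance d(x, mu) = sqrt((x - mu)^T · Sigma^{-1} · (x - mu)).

Step 1 — centre the observation: (x - mu) = (-2, -1, 3).

Step 2 — invert Sigma (cofactor / det for 3×3, or solve directly):
  Sigma^{-1} = [[0.3519, 0.0556, -0.0185],
 [0.0556, 0.1667, -0.0556],
 [-0.0185, -0.0556, 0.1852]].

Step 3 — form the quadratic (x - mu)^T · Sigma^{-1} · (x - mu):
  Sigma^{-1} · (x - mu) = (-0.8148, -0.4444, 0.6481).
  (x - mu)^T · [Sigma^{-1} · (x - mu)] = (-2)·(-0.8148) + (-1)·(-0.4444) + (3)·(0.6481) = 4.0185.

Step 4 — take square root: d = √(4.0185) ≈ 2.0046.

d(x, mu) = √(4.0185) ≈ 2.0046


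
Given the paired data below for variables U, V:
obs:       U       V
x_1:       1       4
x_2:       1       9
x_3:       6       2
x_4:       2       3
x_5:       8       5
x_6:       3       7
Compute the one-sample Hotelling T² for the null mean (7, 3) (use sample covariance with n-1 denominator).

Step 1 — sample mean vector:
  mean(U) = (1 + 1 + 6 + 2 + 8 + 3) / 6 = 21/6 = 3.5
  mean(V) = (4 + 9 + 2 + 3 + 5 + 7) / 6 = 30/6 = 5
  x̄ = (3.5, 5),  deviation x̄ - mu_0 = (3.5, 5) - (7, 3) = (-3.5, 2).

Step 2 — sample covariance matrix, S[i,j] = (1/(n-1)) · Σ_k (x_{k,i} - mean_i) · (x_{k,j} - mean_j), divisor n-1 = 5:
  S[U,U] = ((-2.5)·(-2.5) + (-2.5)·(-2.5) + (2.5)·(2.5) + (-1.5)·(-1.5) + (4.5)·(4.5) + (-0.5)·(-0.5)) / 5 = 41.5/5 = 8.3
  S[U,V] = ((-2.5)·(-1) + (-2.5)·(4) + (2.5)·(-3) + (-1.5)·(-2) + (4.5)·(0) + (-0.5)·(2)) / 5 = -13/5 = -2.6
  S[V,V] = ((-1)·(-1) + (4)·(4) + (-3)·(-3) + (-2)·(-2) + (0)·(0) + (2)·(2)) / 5 = 34/5 = 6.8
  S = [[8.3, -2.6],
 [-2.6, 6.8]].

Step 3 — invert S. det(S) = 8.3·6.8 - (-2.6)² = 49.68.
  S^{-1} = (1/det) · [[d, -b], [-b, a]] = [[0.1369, 0.0523],
 [0.0523, 0.1671]].

Step 4 — quadratic form (x̄ - mu_0)^T · S^{-1} · (x̄ - mu_0):
  S^{-1} · (x̄ - mu_0) = (-0.3744, 0.151),
  (x̄ - mu_0)^T · [...] = (-3.5)·(-0.3744) + (2)·(0.151) = 1.6123.

Step 5 — scale by n: T² = 6 · 1.6123 = 9.6739.

T² ≈ 9.6739
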